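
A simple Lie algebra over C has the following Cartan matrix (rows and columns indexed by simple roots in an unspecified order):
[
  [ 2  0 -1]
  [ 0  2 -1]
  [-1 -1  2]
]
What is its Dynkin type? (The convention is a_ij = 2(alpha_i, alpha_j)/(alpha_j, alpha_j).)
A_3

The matrix has rank 3 with 2's on the diagonal. Reading the off-diagonal entries as Dynkin edges (a single edge where a_ij = a_ji = -1; a double or triple edge where a_ij * a_ji = 2 or 3), the diagram is a chain of 3 nodes with single edges (A_3). One simple-root ordering that puts it in standard form is (alpha_2, alpha_3, alpha_1). So the algebra is type A_3, i.e. sl(4).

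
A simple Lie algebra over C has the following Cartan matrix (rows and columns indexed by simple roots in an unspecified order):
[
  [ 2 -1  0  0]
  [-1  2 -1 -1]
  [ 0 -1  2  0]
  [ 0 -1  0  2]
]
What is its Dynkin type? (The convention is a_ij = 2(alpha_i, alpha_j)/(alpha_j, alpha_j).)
type D_4

The matrix has rank 4 with 2's on the diagonal. Reading the off-diagonal entries as Dynkin edges (a single edge where a_ij = a_ji = -1; a double or triple edge where a_ij * a_ji = 2 or 3), the diagram is a chain of 2 nodes with a fork of two nodes at one end (D_4). One simple-root ordering that puts it in standard form is (alpha_1, alpha_2, alpha_3, alpha_4). So the algebra is type D_4, i.e. so(8).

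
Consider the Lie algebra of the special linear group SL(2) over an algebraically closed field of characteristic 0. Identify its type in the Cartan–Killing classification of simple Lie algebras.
This is sl(2), which has dimension 2^2 - 1 = 3 and rank 2 - 1 = 1 (a Cartan subalgebra is the diagonal traceless matrices). In the classification of classical Lie algebras, the special linear algebra sl(n+1) has type A_n; here n = 1, so the Dynkin diagram is a chain of 1 nodes with single edges (A_1). Hence the type is A_1.

A1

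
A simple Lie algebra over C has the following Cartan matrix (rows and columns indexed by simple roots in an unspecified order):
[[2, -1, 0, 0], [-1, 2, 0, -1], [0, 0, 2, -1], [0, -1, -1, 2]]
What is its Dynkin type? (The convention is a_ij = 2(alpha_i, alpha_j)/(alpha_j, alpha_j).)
The matrix has rank 4 with 2's on the diagonal. Reading the off-diagonal entries as Dynkin edges (a single edge where a_ij = a_ji = -1; a double or triple edge where a_ij * a_ji = 2 or 3), the diagram is a chain of 4 nodes with single edges (A_4). One simple-root ordering that puts it in standard form is (alpha_3, alpha_4, alpha_2, alpha_1). So the algebra is type A_4, i.e. sl(5).

type A_4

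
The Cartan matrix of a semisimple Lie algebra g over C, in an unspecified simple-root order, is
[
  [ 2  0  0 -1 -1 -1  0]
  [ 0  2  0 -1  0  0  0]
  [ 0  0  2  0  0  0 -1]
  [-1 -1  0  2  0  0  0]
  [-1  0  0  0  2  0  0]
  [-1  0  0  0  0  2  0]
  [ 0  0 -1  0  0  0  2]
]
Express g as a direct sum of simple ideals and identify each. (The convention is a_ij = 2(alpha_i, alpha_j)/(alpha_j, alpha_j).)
A2 + D5

The diagram associated to this matrix has two connected components: the simple roots {alpha_3, alpha_7} form a chain of 2 nodes with single edges (A_2), and {alpha_1, alpha_2, alpha_4, alpha_5, alpha_6} form a chain of 3 nodes with a fork of two nodes at one end (D_5). A semisimple Lie algebra decomposes uniquely as the direct sum of simple ideals, one per connected component of its Dynkin diagram, so g ≅ A_2 ⊕ D_5 (dimension 8 + 45 = 53).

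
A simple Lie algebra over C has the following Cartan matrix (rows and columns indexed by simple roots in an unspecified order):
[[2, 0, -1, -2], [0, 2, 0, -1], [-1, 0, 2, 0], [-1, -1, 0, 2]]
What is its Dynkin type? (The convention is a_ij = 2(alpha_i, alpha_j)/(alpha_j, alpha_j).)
The matrix has rank 4 with 2's on the diagonal. Reading the off-diagonal entries as Dynkin edges (a single edge where a_ij = a_ji = -1; a double or triple edge where a_ij * a_ji = 2 or 3), the diagram is a chain of 4 nodes with a double edge between the middle two (F_4). One simple-root ordering that puts it in standard form is (alpha_3, alpha_1, alpha_4, alpha_2). So the algebra is type F_4.

F_4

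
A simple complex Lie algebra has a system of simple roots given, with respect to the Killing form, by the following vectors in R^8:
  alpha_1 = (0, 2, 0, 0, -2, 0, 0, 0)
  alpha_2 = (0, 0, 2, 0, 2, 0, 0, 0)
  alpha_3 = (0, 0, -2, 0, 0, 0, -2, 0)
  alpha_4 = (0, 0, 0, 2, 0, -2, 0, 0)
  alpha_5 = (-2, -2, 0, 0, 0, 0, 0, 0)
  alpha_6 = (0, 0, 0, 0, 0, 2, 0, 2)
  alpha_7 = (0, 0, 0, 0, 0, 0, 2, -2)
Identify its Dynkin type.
Compute the Cartan integers a_ij = 2(alpha_i, alpha_j)/(alpha_j, alpha_j); the resulting 7x7 Cartan matrix is
[[2, -1, 0, 0, -1, 0, 0], [-1, 2, -1, 0, 0, 0, 0], [0, -1, 2, 0, 0, 0, -1], [0, 0, 0, 2, 0, -1, 0], [-1, 0, 0, 0, 2, 0, 0], [0, 0, 0, -1, 0, 2, -1], [0, 0, -1, 0, 0, -1, 2]].
All simple roots have the same length, so the diagram is simply laced. The associated Dynkin diagram is a chain of 7 nodes with single edges (A_7), so the type is A_7 (the algebra sl(8)).

A_7 (sl(8))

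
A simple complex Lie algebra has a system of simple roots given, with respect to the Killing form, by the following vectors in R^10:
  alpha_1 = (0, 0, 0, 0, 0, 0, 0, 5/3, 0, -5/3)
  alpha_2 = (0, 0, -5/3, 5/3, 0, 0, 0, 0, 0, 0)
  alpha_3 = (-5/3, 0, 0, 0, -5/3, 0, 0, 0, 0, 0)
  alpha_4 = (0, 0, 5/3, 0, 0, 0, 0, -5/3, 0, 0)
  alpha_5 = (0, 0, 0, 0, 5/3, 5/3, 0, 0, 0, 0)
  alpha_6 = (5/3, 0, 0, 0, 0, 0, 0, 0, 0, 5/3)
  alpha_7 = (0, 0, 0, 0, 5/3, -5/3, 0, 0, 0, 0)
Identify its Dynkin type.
type D_7

Compute the Cartan integers a_ij = 2(alpha_i, alpha_j)/(alpha_j, alpha_j); the resulting 7x7 Cartan matrix is
[[2, 0, 0, -1, 0, -1, 0], [0, 2, 0, -1, 0, 0, 0], [0, 0, 2, 0, -1, -1, -1], [-1, -1, 0, 2, 0, 0, 0], [0, 0, -1, 0, 2, 0, 0], [-1, 0, -1, 0, 0, 2, 0], [0, 0, -1, 0, 0, 0, 2]].
All simple roots have the same length, so the diagram is simply laced. The associated Dynkin diagram is a chain of 5 nodes with a fork of two nodes at one end (D_7), so the type is D_7 (the algebra so(14)).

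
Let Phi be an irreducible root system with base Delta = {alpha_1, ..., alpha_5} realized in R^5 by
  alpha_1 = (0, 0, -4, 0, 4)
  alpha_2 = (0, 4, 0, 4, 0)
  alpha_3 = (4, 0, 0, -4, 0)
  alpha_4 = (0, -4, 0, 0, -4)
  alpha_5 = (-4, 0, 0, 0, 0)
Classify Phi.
B_5

Compute the Cartan integers a_ij = 2(alpha_i, alpha_j)/(alpha_j, alpha_j); the resulting 5x5 Cartan matrix is
[[2, 0, 0, -1, 0], [0, 2, -1, -1, 0], [0, -1, 2, 0, -2], [-1, -1, 0, 2, 0], [0, 0, -1, 0, 2]].
The roots have two lengths (squared-length ratio 2:1); the short ones are alpha_{5}. The associated Dynkin diagram is a chain of 5 nodes with a double edge at one end; the terminal node there is the unique short simple root (B_5), so the type is B_5 (the algebra so(11)).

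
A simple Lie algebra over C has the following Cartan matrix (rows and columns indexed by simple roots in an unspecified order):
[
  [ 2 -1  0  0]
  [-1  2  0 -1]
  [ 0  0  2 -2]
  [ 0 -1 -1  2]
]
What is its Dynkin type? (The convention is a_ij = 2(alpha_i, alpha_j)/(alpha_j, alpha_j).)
type C_4

The matrix has rank 4 with 2's on the diagonal. Reading the off-diagonal entries as Dynkin edges (a single edge where a_ij = a_ji = -1; a double or triple edge where a_ij * a_ji = 2 or 3), the diagram is a chain of 4 nodes with a double edge at one end; the terminal node there is the unique long simple root (C_4). One simple-root ordering that puts it in standard form is (alpha_1, alpha_2, alpha_4, alpha_3). So the algebra is type C_4, i.e. sp(8).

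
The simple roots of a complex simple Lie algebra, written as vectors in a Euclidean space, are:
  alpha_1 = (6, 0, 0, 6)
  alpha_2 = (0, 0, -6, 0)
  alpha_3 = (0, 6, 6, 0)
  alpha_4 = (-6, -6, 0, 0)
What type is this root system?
Compute the Cartan integers a_ij = 2(alpha_i, alpha_j)/(alpha_j, alpha_j); the resulting 4x4 Cartan matrix is
[[2, 0, 0, -1], [0, 2, -1, 0], [0, -2, 2, -1], [-1, 0, -1, 2]].
The roots have two lengths (squared-length ratio 2:1); the short ones are alpha_{2}. The associated Dynkin diagram is a chain of 4 nodes with a double edge at one end; the terminal node there is the unique short simple root (B_4), so the type is B_4 (the algebra so(9)).

B_4 (so(9))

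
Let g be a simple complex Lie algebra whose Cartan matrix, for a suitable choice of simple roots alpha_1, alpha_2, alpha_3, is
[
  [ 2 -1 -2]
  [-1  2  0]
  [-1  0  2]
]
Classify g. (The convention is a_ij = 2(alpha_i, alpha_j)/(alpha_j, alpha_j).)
The matrix has rank 3 with 2's on the diagonal. Reading the off-diagonal entries as Dynkin edges (a single edge where a_ij = a_ji = -1; a double or triple edge where a_ij * a_ji = 2 or 3), the diagram is a chain of 3 nodes with a double edge at one end; the terminal node there is the unique short simple root (B_3). One simple-root ordering that puts it in standard form is (alpha_2, alpha_1, alpha_3). So the algebra is type B_3, i.e. so(7).

B3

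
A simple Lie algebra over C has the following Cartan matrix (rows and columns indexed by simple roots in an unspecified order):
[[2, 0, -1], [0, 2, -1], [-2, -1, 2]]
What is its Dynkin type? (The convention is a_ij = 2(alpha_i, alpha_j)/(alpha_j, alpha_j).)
The matrix has rank 3 with 2's on the diagonal. Reading the off-diagonal entries as Dynkin edges (a single edge where a_ij = a_ji = -1; a double or triple edge where a_ij * a_ji = 2 or 3), the diagram is a chain of 3 nodes with a double edge at one end; the terminal node there is the unique short simple root (B_3). One simple-root ordering that puts it in standard form is (alpha_2, alpha_3, alpha_1). So the algebra is type B_3, i.e. so(7).

type B_3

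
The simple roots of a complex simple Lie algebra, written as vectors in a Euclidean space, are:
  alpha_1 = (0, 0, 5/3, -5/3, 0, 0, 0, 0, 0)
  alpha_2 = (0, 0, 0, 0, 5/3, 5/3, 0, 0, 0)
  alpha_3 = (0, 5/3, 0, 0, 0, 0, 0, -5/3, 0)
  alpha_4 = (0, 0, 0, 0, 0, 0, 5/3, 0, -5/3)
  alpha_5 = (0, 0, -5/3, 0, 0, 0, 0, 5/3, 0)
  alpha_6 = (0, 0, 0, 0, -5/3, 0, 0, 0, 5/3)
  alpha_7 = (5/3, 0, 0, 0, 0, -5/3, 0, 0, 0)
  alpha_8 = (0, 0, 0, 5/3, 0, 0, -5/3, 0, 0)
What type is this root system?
A8

Compute the Cartan integers a_ij = 2(alpha_i, alpha_j)/(alpha_j, alpha_j); the resulting 8x8 Cartan matrix is
[[2, 0, 0, 0, -1, 0, 0, -1], [0, 2, 0, 0, 0, -1, -1, 0], [0, 0, 2, 0, -1, 0, 0, 0], [0, 0, 0, 2, 0, -1, 0, -1], [-1, 0, -1, 0, 2, 0, 0, 0], [0, -1, 0, -1, 0, 2, 0, 0], [0, -1, 0, 0, 0, 0, 2, 0], [-1, 0, 0, -1, 0, 0, 0, 2]].
All simple roots have the same length, so the diagram is simply laced. The associated Dynkin diagram is a chain of 8 nodes with single edges (A_8), so the type is A_8 (the algebra sl(9)).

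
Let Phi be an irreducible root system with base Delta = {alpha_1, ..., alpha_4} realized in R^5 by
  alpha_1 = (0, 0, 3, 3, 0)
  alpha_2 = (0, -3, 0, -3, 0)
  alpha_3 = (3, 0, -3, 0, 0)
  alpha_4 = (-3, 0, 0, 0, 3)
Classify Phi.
Compute the Cartan integers a_ij = 2(alpha_i, alpha_j)/(alpha_j, alpha_j); the resulting 4x4 Cartan matrix is
[[2, -1, -1, 0], [-1, 2, 0, 0], [-1, 0, 2, -1], [0, 0, -1, 2]].
All simple roots have the same length, so the diagram is simply laced. The associated Dynkin diagram is a chain of 4 nodes with single edges (A_4), so the type is A_4 (the algebra sl(5)).

A_4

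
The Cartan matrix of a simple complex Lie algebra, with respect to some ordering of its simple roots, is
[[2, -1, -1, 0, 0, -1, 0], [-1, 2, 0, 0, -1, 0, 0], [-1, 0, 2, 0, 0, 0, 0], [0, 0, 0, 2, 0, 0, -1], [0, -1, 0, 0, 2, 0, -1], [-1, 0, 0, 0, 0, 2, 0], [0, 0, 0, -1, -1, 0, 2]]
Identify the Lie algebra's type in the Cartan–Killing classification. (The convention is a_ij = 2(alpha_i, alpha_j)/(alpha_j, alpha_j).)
D7

The matrix has rank 7 with 2's on the diagonal. Reading the off-diagonal entries as Dynkin edges (a single edge where a_ij = a_ji = -1; a double or triple edge where a_ij * a_ji = 2 or 3), the diagram is a chain of 5 nodes with a fork of two nodes at one end (D_7). One simple-root ordering that puts it in standard form is (alpha_4, alpha_7, alpha_5, alpha_2, alpha_1, alpha_3, alpha_6). So the algebra is type D_7, i.e. so(14).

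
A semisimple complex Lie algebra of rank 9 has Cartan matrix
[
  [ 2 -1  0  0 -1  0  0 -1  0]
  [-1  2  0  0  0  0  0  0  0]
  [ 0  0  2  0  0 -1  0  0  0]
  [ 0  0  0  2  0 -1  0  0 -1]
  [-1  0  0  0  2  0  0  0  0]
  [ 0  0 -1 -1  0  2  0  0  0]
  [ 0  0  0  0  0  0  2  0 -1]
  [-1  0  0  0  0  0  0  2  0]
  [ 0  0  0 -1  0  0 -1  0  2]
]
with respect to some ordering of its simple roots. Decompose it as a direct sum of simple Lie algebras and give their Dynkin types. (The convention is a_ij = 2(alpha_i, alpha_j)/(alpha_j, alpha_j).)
The diagram associated to this matrix has two connected components: the simple roots {alpha_3, alpha_4, alpha_6, alpha_7, alpha_9} form a chain of 5 nodes with single edges (A_5), and {alpha_1, alpha_2, alpha_5, alpha_8} form a chain of 2 nodes with a fork of two nodes at one end (D_4). A semisimple Lie algebra decomposes uniquely as the direct sum of simple ideals, one per connected component of its Dynkin diagram, so g ≅ A_5 ⊕ D_4 (dimension 35 + 28 = 63).

A_5 + D_4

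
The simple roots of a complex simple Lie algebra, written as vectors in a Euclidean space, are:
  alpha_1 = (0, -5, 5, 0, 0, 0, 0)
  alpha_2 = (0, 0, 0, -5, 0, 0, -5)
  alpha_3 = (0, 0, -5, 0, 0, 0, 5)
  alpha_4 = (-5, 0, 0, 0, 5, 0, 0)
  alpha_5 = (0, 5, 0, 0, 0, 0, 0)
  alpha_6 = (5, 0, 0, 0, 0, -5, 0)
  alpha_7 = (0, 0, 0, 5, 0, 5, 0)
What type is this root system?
B7

Compute the Cartan integers a_ij = 2(alpha_i, alpha_j)/(alpha_j, alpha_j); the resulting 7x7 Cartan matrix is
[[2, 0, -1, 0, -2, 0, 0], [0, 2, -1, 0, 0, 0, -1], [-1, -1, 2, 0, 0, 0, 0], [0, 0, 0, 2, 0, -1, 0], [-1, 0, 0, 0, 2, 0, 0], [0, 0, 0, -1, 0, 2, -1], [0, -1, 0, 0, 0, -1, 2]].
The roots have two lengths (squared-length ratio 2:1); the short ones are alpha_{5}. The associated Dynkin diagram is a chain of 7 nodes with a double edge at one end; the terminal node there is the unique short simple root (B_7), so the type is B_7 (the algebra so(15)).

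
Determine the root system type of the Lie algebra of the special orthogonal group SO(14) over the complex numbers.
This is so(14) with 14 even, which has dimension 14(14-1)/2 = 91 and rank 14/2 = 7. In the classification of classical Lie algebras, the orthogonal algebra so(2n) in an even number of variables has type D_n; here n = 7, so the Dynkin diagram is a chain of 5 nodes with a fork of two nodes at one end (D_7). Hence the type is D_7.

D_7 (so(14))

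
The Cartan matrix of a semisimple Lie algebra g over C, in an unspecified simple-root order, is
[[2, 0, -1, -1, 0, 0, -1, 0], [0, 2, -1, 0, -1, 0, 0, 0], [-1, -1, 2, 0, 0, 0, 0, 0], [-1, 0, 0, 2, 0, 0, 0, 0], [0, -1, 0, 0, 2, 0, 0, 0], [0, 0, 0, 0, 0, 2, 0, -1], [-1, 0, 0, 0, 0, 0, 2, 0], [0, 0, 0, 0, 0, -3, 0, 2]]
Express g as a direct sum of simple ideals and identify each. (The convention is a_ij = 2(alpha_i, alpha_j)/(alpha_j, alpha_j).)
The diagram associated to this matrix has two connected components: the simple roots {alpha_1, alpha_2, alpha_3, alpha_4, alpha_5, alpha_7} form a chain of 4 nodes with a fork of two nodes at one end (D_6), and {alpha_6, alpha_8} form two nodes joined by a triple edge (G_2). A semisimple Lie algebra decomposes uniquely as the direct sum of simple ideals, one per connected component of its Dynkin diagram, so g ≅ D_6 ⊕ G_2 (dimension 66 + 14 = 80).

D_6 ⊕ G_2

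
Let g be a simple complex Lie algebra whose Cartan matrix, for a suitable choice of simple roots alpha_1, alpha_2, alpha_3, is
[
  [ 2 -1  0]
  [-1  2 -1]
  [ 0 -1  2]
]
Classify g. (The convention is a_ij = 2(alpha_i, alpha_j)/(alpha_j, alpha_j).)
The matrix has rank 3 with 2's on the diagonal. Reading the off-diagonal entries as Dynkin edges (a single edge where a_ij = a_ji = -1; a double or triple edge where a_ij * a_ji = 2 or 3), the diagram is a chain of 3 nodes with single edges (A_3). One simple-root ordering that puts it in standard form is (alpha_1, alpha_2, alpha_3). So the algebra is type A_3, i.e. sl(4).

A_3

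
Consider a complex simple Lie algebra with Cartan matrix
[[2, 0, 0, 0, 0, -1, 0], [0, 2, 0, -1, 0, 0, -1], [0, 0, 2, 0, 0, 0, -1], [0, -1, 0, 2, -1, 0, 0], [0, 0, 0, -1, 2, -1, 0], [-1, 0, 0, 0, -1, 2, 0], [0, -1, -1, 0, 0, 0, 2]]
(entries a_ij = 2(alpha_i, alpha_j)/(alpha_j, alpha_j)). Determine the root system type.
A_7

The matrix has rank 7 with 2's on the diagonal. Reading the off-diagonal entries as Dynkin edges (a single edge where a_ij = a_ji = -1; a double or triple edge where a_ij * a_ji = 2 or 3), the diagram is a chain of 7 nodes with single edges (A_7). One simple-root ordering that puts it in standard form is (alpha_1, alpha_6, alpha_5, alpha_4, alpha_2, alpha_7, alpha_3). So the algebra is type A_7, i.e. sl(8).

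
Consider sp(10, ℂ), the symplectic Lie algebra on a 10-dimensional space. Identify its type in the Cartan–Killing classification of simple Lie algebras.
C5

This is sp(10), which has dimension 10(10+1)/2 = 55 and rank 10/2 = 5. In the classification of classical Lie algebras, the symplectic algebra sp(2n) has type C_n; here n = 5, so the Dynkin diagram is a chain of 5 nodes with a double edge at one end; the terminal node there is the unique long simple root (C_5). Hence the type is C_5.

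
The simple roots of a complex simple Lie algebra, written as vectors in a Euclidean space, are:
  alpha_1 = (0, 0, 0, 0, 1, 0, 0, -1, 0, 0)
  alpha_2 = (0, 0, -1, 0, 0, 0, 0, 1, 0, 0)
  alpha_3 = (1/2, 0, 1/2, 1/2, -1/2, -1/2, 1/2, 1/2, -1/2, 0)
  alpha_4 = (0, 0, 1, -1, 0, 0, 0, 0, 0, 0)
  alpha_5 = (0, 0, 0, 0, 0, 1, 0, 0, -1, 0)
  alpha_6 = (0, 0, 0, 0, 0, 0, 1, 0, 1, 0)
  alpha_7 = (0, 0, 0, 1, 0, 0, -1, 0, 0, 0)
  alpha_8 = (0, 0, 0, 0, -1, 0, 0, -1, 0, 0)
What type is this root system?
Compute the Cartan integers a_ij = 2(alpha_i, alpha_j)/(alpha_j, alpha_j); the resulting 8x8 Cartan matrix is
[[2, -1, -1, 0, 0, 0, 0, 0], [-1, 2, 0, -1, 0, 0, 0, -1], [-1, 0, 2, 0, 0, 0, 0, 0], [0, -1, 0, 2, 0, 0, -1, 0], [0, 0, 0, 0, 2, -1, 0, 0], [0, 0, 0, 0, -1, 2, -1, 0], [0, 0, 0, -1, 0, -1, 2, 0], [0, -1, 0, 0, 0, 0, 0, 2]].
All simple roots have the same length, so the diagram is simply laced. The associated Dynkin diagram is a chain of 7 nodes with one extra node attached to the third node from one end (E_8), so the type is E_8.

E_8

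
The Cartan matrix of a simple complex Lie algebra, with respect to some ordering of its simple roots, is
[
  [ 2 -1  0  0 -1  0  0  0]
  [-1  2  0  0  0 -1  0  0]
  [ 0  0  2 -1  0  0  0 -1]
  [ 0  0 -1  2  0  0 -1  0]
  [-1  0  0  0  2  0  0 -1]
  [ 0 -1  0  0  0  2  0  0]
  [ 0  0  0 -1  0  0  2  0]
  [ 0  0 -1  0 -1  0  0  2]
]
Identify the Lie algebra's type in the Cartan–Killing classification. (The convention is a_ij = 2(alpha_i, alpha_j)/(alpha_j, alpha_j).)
The matrix has rank 8 with 2's on the diagonal. Reading the off-diagonal entries as Dynkin edges (a single edge where a_ij = a_ji = -1; a double or triple edge where a_ij * a_ji = 2 or 3), the diagram is a chain of 8 nodes with single edges (A_8). One simple-root ordering that puts it in standard form is (alpha_7, alpha_4, alpha_3, alpha_8, alpha_5, alpha_1, alpha_2, alpha_6). So the algebra is type A_8, i.e. sl(9).

A_8 (sl(9))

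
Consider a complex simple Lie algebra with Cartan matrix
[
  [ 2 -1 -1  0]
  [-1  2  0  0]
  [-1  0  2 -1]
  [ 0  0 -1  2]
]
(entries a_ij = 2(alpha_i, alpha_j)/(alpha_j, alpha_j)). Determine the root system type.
A_4

The matrix has rank 4 with 2's on the diagonal. Reading the off-diagonal entries as Dynkin edges (a single edge where a_ij = a_ji = -1; a double or triple edge where a_ij * a_ji = 2 or 3), the diagram is a chain of 4 nodes with single edges (A_4). One simple-root ordering that puts it in standard form is (alpha_2, alpha_1, alpha_3, alpha_4). So the algebra is type A_4, i.e. sl(5).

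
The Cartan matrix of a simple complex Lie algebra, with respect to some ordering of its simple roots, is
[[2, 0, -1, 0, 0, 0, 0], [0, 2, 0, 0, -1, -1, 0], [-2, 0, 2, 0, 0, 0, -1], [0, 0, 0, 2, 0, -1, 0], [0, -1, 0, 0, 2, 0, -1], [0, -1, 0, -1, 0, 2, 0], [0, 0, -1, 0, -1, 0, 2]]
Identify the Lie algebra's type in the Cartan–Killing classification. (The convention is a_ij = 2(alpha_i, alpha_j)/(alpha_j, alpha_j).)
The matrix has rank 7 with 2's on the diagonal. Reading the off-diagonal entries as Dynkin edges (a single edge where a_ij = a_ji = -1; a double or triple edge where a_ij * a_ji = 2 or 3), the diagram is a chain of 7 nodes with a double edge at one end; the terminal node there is the unique short simple root (B_7). One simple-root ordering that puts it in standard form is (alpha_4, alpha_6, alpha_2, alpha_5, alpha_7, alpha_3, alpha_1). So the algebra is type B_7, i.e. so(15).

type B_7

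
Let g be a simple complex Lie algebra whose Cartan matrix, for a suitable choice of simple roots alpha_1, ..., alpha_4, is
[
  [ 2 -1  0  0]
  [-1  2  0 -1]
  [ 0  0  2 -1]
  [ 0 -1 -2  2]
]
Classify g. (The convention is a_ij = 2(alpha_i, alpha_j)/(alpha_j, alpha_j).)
The matrix has rank 4 with 2's on the diagonal. Reading the off-diagonal entries as Dynkin edges (a single edge where a_ij = a_ji = -1; a double or triple edge where a_ij * a_ji = 2 or 3), the diagram is a chain of 4 nodes with a double edge at one end; the terminal node there is the unique short simple root (B_4). One simple-root ordering that puts it in standard form is (alpha_1, alpha_2, alpha_4, alpha_3). So the algebra is type B_4, i.e. so(9).

B_4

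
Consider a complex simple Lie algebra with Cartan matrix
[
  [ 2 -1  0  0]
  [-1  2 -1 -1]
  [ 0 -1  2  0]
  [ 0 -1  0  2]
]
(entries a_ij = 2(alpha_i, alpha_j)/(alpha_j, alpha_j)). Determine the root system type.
The matrix has rank 4 with 2's on the diagonal. Reading the off-diagonal entries as Dynkin edges (a single edge where a_ij = a_ji = -1; a double or triple edge where a_ij * a_ji = 2 or 3), the diagram is a chain of 2 nodes with a fork of two nodes at one end (D_4). One simple-root ordering that puts it in standard form is (alpha_3, alpha_2, alpha_1, alpha_4). So the algebra is type D_4, i.e. so(8).

type D_4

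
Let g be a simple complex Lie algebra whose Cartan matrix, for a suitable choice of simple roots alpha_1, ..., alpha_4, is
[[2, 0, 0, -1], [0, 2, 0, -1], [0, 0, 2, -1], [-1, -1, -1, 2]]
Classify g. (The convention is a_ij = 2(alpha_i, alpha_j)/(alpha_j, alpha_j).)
The matrix has rank 4 with 2's on the diagonal. Reading the off-diagonal entries as Dynkin edges (a single edge where a_ij = a_ji = -1; a double or triple edge where a_ij * a_ji = 2 or 3), the diagram is a chain of 2 nodes with a fork of two nodes at one end (D_4). One simple-root ordering that puts it in standard form is (alpha_3, alpha_4, alpha_1, alpha_2). So the algebra is type D_4, i.e. so(8).

D_4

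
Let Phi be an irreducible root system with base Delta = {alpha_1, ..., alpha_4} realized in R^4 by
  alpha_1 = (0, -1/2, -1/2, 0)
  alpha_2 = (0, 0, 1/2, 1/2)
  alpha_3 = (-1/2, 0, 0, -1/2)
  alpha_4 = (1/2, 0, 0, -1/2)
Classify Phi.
Compute the Cartan integers a_ij = 2(alpha_i, alpha_j)/(alpha_j, alpha_j); the resulting 4x4 Cartan matrix is
[[2, -1, 0, 0], [-1, 2, -1, -1], [0, -1, 2, 0], [0, -1, 0, 2]].
All simple roots have the same length, so the diagram is simply laced. The associated Dynkin diagram is a chain of 2 nodes with a fork of two nodes at one end (D_4), so the type is D_4 (the algebra so(8)).

D_4 (so(8))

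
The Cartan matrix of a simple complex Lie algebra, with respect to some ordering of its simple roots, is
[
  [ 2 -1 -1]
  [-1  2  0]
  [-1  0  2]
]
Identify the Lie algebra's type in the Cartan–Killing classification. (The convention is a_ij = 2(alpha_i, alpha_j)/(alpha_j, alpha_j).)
The matrix has rank 3 with 2's on the diagonal. Reading the off-diagonal entries as Dynkin edges (a single edge where a_ij = a_ji = -1; a double or triple edge where a_ij * a_ji = 2 or 3), the diagram is a chain of 3 nodes with single edges (A_3). One simple-root ordering that puts it in standard form is (alpha_3, alpha_1, alpha_2). So the algebra is type A_3, i.e. sl(4).

A_3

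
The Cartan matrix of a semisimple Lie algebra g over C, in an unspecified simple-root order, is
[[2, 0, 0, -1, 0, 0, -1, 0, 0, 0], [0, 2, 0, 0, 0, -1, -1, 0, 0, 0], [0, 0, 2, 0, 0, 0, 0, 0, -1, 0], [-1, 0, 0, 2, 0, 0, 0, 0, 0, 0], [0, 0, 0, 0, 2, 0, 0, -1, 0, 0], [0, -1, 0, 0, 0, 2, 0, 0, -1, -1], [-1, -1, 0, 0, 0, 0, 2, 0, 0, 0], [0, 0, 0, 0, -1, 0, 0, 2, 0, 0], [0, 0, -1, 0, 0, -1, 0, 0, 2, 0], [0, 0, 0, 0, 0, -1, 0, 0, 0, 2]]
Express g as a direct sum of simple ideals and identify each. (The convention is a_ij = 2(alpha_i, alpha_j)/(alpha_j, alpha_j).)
A2 + E8

The diagram associated to this matrix has two connected components: the simple roots {alpha_5, alpha_8} form a chain of 2 nodes with single edges (A_2), and {alpha_1, alpha_2, alpha_3, alpha_4, alpha_6, alpha_7, alpha_9, alpha_10} form a chain of 7 nodes with one extra node attached to the third node from one end (E_8). A semisimple Lie algebra decomposes uniquely as the direct sum of simple ideals, one per connected component of its Dynkin diagram, so g ≅ A_2 ⊕ E_8 (dimension 8 + 248 = 256).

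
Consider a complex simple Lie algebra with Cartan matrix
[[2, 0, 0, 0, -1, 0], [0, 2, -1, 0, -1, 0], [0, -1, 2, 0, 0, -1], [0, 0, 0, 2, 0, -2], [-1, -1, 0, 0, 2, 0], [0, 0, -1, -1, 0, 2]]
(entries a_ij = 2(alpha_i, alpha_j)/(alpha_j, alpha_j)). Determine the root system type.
C6

The matrix has rank 6 with 2's on the diagonal. Reading the off-diagonal entries as Dynkin edges (a single edge where a_ij = a_ji = -1; a double or triple edge where a_ij * a_ji = 2 or 3), the diagram is a chain of 6 nodes with a double edge at one end; the terminal node there is the unique long simple root (C_6). One simple-root ordering that puts it in standard form is (alpha_1, alpha_5, alpha_2, alpha_3, alpha_6, alpha_4). So the algebra is type C_6, i.e. sp(12).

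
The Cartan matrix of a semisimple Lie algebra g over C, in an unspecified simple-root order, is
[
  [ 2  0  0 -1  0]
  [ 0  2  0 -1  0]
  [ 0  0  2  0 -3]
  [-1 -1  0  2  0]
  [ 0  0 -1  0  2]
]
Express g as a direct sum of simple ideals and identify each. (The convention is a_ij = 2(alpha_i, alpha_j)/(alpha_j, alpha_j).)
The diagram associated to this matrix has two connected components: the simple roots {alpha_1, alpha_2, alpha_4} form a chain of 3 nodes with single edges (A_3), and {alpha_3, alpha_5} form two nodes joined by a triple edge (G_2). A semisimple Lie algebra decomposes uniquely as the direct sum of simple ideals, one per connected component of its Dynkin diagram, so g ≅ A_3 ⊕ G_2 (dimension 15 + 14 = 29).

A_3 (sl(4)) + G_2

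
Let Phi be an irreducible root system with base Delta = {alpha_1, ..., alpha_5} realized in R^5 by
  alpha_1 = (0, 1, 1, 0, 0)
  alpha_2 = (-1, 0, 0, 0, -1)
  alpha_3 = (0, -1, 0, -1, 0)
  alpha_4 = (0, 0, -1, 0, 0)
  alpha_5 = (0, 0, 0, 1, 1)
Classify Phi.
Compute the Cartan integers a_ij = 2(alpha_i, alpha_j)/(alpha_j, alpha_j); the resulting 5x5 Cartan matrix is
[[2, 0, -1, -2, 0], [0, 2, 0, 0, -1], [-1, 0, 2, 0, -1], [-1, 0, 0, 2, 0], [0, -1, -1, 0, 2]].
The roots have two lengths (squared-length ratio 2:1); the short ones are alpha_{4}. The associated Dynkin diagram is a chain of 5 nodes with a double edge at one end; the terminal node there is the unique short simple root (B_5), so the type is B_5 (the algebra so(11)).

B_5 (so(11))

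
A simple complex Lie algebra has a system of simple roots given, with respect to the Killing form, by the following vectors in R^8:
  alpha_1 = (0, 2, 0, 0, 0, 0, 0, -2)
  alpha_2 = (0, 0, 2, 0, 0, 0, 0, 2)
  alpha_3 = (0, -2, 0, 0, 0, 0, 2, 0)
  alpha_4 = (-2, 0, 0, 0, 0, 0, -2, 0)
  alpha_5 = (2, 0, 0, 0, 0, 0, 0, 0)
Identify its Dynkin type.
Compute the Cartan integers a_ij = 2(alpha_i, alpha_j)/(alpha_j, alpha_j); the resulting 5x5 Cartan matrix is
[[2, -1, -1, 0, 0], [-1, 2, 0, 0, 0], [-1, 0, 2, -1, 0], [0, 0, -1, 2, -2], [0, 0, 0, -1, 2]].
The roots have two lengths (squared-length ratio 2:1); the short ones are alpha_{5}. The associated Dynkin diagram is a chain of 5 nodes with a double edge at one end; the terminal node there is the unique short simple root (B_5), so the type is B_5 (the algebra so(11)).

B5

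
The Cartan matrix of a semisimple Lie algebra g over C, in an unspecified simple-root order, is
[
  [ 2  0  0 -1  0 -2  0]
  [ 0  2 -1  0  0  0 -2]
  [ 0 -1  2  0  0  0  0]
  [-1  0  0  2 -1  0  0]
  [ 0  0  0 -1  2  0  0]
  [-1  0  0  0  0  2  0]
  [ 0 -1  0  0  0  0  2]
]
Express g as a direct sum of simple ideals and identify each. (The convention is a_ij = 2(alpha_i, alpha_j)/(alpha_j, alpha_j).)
The diagram associated to this matrix has two connected components: the simple roots {alpha_2, alpha_3, alpha_7} form a chain of 3 nodes with a double edge at one end; the terminal node there is the unique short simple root (B_3), and {alpha_1, alpha_4, alpha_5, alpha_6} form a chain of 4 nodes with a double edge at one end; the terminal node there is the unique short simple root (B_4). A semisimple Lie algebra decomposes uniquely as the direct sum of simple ideals, one per connected component of its Dynkin diagram, so g ≅ B_3 ⊕ B_4 (dimension 21 + 36 = 57).

B3 + B4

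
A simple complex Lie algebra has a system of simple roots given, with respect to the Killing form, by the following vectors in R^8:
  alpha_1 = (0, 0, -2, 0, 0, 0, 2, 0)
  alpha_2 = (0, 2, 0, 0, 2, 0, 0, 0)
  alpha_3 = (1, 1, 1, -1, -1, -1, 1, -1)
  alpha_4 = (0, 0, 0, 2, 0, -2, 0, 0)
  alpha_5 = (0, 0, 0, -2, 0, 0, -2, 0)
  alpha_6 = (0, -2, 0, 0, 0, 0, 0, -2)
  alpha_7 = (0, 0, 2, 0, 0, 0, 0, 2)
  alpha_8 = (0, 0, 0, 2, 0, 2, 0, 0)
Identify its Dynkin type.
Compute the Cartan integers a_ij = 2(alpha_i, alpha_j)/(alpha_j, alpha_j); the resulting 8x8 Cartan matrix is
[[2, 0, 0, 0, -1, 0, -1, 0], [0, 2, 0, 0, 0, -1, 0, 0], [0, 0, 2, 0, 0, 0, 0, -1], [0, 0, 0, 2, -1, 0, 0, 0], [-1, 0, 0, -1, 2, 0, 0, -1], [0, -1, 0, 0, 0, 2, -1, 0], [-1, 0, 0, 0, 0, -1, 2, 0], [0, 0, -1, 0, -1, 0, 0, 2]].
All simple roots have the same length, so the diagram is simply laced. The associated Dynkin diagram is a chain of 7 nodes with one extra node attached to the third node from one end (E_8), so the type is E_8.

type E_8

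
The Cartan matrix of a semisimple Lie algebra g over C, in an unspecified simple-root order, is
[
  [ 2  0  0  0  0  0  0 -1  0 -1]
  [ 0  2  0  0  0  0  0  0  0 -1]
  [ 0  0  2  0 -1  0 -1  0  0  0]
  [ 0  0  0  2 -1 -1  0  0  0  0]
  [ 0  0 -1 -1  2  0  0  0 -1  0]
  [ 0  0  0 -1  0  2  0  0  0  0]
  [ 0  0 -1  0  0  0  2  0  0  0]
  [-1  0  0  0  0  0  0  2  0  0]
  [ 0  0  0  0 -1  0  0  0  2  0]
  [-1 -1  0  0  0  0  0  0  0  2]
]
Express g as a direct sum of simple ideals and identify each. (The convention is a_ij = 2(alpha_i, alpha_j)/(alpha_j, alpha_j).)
The diagram associated to this matrix has two connected components: the simple roots {alpha_1, alpha_2, alpha_8, alpha_10} form a chain of 4 nodes with single edges (A_4), and {alpha_3, alpha_4, alpha_5, alpha_6, alpha_7, alpha_9} form a chain of 5 nodes with one extra node attached to the third node from one end (E_6). A semisimple Lie algebra decomposes uniquely as the direct sum of simple ideals, one per connected component of its Dynkin diagram, so g ≅ A_4 ⊕ E_6 (dimension 24 + 78 = 102).

A_4 (sl(5)) + E_6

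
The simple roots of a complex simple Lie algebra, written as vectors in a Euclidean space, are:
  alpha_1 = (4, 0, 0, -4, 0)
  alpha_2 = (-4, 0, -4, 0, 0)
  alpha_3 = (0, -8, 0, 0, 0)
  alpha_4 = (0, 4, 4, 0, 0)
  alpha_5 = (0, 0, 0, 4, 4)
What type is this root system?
C_5

Compute the Cartan integers a_ij = 2(alpha_i, alpha_j)/(alpha_j, alpha_j); the resulting 5x5 Cartan matrix is
[[2, -1, 0, 0, -1], [-1, 2, 0, -1, 0], [0, 0, 2, -2, 0], [0, -1, -1, 2, 0], [-1, 0, 0, 0, 2]].
The roots have two lengths (squared-length ratio 2:1); the short ones are alpha_{1,2,4,5}. The associated Dynkin diagram is a chain of 5 nodes with a double edge at one end; the terminal node there is the unique long simple root (C_5), so the type is C_5 (the algebra sp(10)).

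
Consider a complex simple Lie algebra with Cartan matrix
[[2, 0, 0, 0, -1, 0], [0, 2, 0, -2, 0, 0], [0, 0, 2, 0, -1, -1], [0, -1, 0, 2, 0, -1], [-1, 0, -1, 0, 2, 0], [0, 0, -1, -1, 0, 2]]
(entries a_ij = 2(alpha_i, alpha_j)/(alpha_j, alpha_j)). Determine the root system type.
C_6 (sp(12))

The matrix has rank 6 with 2's on the diagonal. Reading the off-diagonal entries as Dynkin edges (a single edge where a_ij = a_ji = -1; a double or triple edge where a_ij * a_ji = 2 or 3), the diagram is a chain of 6 nodes with a double edge at one end; the terminal node there is the unique long simple root (C_6). One simple-root ordering that puts it in standard form is (alpha_1, alpha_5, alpha_3, alpha_6, alpha_4, alpha_2). So the algebra is type C_6, i.e. sp(12).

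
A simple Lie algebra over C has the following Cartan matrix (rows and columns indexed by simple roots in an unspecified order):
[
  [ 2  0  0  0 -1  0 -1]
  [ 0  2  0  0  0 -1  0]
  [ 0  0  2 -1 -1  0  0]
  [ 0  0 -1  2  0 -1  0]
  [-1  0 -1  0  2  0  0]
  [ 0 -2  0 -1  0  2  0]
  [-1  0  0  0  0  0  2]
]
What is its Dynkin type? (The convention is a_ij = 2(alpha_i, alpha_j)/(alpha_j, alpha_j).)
type B_7

The matrix has rank 7 with 2's on the diagonal. Reading the off-diagonal entries as Dynkin edges (a single edge where a_ij = a_ji = -1; a double or triple edge where a_ij * a_ji = 2 or 3), the diagram is a chain of 7 nodes with a double edge at one end; the terminal node there is the unique short simple root (B_7). One simple-root ordering that puts it in standard form is (alpha_7, alpha_1, alpha_5, alpha_3, alpha_4, alpha_6, alpha_2). So the algebra is type B_7, i.e. so(15).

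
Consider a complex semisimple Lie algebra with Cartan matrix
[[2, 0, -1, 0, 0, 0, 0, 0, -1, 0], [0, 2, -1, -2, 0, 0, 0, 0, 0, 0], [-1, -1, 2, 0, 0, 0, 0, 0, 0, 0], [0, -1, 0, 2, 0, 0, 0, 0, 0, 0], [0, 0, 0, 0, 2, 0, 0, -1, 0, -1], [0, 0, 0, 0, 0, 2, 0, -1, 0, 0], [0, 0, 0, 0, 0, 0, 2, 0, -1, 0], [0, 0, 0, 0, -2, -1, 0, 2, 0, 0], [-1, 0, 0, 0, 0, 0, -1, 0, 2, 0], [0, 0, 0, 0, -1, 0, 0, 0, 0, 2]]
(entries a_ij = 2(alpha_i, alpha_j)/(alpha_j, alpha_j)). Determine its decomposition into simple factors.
The diagram associated to this matrix has two connected components: the simple roots {alpha_1, alpha_2, alpha_3, alpha_4, alpha_7, alpha_9} form a chain of 6 nodes with a double edge at one end; the terminal node there is the unique short simple root (B_6), and {alpha_5, alpha_6, alpha_8, alpha_10} form a chain of 4 nodes with a double edge between the middle two (F_4). A semisimple Lie algebra decomposes uniquely as the direct sum of simple ideals, one per connected component of its Dynkin diagram, so g ≅ B_6 ⊕ F_4 (dimension 78 + 52 = 130).

B6 ⊕ F4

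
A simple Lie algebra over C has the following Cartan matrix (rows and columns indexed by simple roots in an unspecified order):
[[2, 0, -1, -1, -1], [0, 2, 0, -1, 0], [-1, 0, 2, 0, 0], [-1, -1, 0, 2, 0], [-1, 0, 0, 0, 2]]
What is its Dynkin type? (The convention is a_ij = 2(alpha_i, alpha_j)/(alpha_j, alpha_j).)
The matrix has rank 5 with 2's on the diagonal. Reading the off-diagonal entries as Dynkin edges (a single edge where a_ij = a_ji = -1; a double or triple edge where a_ij * a_ji = 2 or 3), the diagram is a chain of 3 nodes with a fork of two nodes at one end (D_5). One simple-root ordering that puts it in standard form is (alpha_2, alpha_4, alpha_1, alpha_3, alpha_5). So the algebra is type D_5, i.e. so(10).

D_5 (so(10))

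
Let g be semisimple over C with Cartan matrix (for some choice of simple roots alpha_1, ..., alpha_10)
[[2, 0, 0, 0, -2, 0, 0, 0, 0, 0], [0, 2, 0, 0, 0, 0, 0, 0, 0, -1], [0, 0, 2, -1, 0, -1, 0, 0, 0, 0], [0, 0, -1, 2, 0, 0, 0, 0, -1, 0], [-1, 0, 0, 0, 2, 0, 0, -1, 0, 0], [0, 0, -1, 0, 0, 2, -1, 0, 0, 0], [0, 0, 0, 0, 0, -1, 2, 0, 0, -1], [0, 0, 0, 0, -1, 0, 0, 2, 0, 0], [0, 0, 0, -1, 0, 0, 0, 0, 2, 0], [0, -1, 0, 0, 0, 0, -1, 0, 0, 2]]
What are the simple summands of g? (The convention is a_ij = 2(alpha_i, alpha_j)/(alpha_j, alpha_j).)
The diagram associated to this matrix has two connected components: the simple roots {alpha_2, alpha_3, alpha_4, alpha_6, alpha_7, alpha_9, alpha_10} form a chain of 7 nodes with single edges (A_7), and {alpha_1, alpha_5, alpha_8} form a chain of 3 nodes with a double edge at one end; the terminal node there is the unique long simple root (C_3). A semisimple Lie algebra decomposes uniquely as the direct sum of simple ideals, one per connected component of its Dynkin diagram, so g ≅ A_7 ⊕ C_3 (dimension 63 + 21 = 84).

type A_7 + type C_3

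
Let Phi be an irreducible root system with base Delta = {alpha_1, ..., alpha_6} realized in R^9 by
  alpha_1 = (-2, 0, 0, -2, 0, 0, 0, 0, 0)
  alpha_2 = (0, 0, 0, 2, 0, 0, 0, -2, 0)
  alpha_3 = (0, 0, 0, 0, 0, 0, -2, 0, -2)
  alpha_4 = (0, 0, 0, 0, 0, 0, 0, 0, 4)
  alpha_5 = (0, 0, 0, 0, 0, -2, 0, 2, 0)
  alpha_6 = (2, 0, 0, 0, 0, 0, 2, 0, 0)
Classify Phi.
C_6

Compute the Cartan integers a_ij = 2(alpha_i, alpha_j)/(alpha_j, alpha_j); the resulting 6x6 Cartan matrix is
[[2, -1, 0, 0, 0, -1], [-1, 2, 0, 0, -1, 0], [0, 0, 2, -1, 0, -1], [0, 0, -2, 2, 0, 0], [0, -1, 0, 0, 2, 0], [-1, 0, -1, 0, 0, 2]].
The roots have two lengths (squared-length ratio 2:1); the short ones are alpha_{1,2,3,5,6}. The associated Dynkin diagram is a chain of 6 nodes with a double edge at one end; the terminal node there is the unique long simple root (C_6), so the type is C_6 (the algebra sp(12)).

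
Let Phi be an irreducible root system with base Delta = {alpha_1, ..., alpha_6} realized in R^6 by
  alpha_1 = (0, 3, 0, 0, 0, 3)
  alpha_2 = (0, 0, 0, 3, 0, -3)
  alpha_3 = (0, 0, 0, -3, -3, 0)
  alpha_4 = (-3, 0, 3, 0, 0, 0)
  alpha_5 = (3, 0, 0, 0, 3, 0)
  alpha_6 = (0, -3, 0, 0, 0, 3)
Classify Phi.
D6

Compute the Cartan integers a_ij = 2(alpha_i, alpha_j)/(alpha_j, alpha_j); the resulting 6x6 Cartan matrix is
[[2, -1, 0, 0, 0, 0], [-1, 2, -1, 0, 0, -1], [0, -1, 2, 0, -1, 0], [0, 0, 0, 2, -1, 0], [0, 0, -1, -1, 2, 0], [0, -1, 0, 0, 0, 2]].
All simple roots have the same length, so the diagram is simply laced. The associated Dynkin diagram is a chain of 4 nodes with a fork of two nodes at one end (D_6), so the type is D_6 (the algebra so(12)).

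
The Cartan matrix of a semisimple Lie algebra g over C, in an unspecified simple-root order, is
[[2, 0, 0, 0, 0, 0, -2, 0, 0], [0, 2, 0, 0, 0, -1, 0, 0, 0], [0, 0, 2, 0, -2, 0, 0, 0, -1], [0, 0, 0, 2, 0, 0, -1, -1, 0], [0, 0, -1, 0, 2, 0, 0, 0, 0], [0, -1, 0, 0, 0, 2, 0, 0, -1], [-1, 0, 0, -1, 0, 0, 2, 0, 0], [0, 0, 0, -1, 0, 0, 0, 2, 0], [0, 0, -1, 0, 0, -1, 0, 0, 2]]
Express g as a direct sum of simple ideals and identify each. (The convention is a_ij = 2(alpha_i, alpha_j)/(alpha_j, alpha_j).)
B_5 ⊕ C_4

The diagram associated to this matrix has two connected components: the simple roots {alpha_2, alpha_3, alpha_5, alpha_6, alpha_9} form a chain of 5 nodes with a double edge at one end; the terminal node there is the unique short simple root (B_5), and {alpha_1, alpha_4, alpha_7, alpha_8} form a chain of 4 nodes with a double edge at one end; the terminal node there is the unique long simple root (C_4). A semisimple Lie algebra decomposes uniquely as the direct sum of simple ideals, one per connected component of its Dynkin diagram, so g ≅ B_5 ⊕ C_4 (dimension 55 + 36 = 91).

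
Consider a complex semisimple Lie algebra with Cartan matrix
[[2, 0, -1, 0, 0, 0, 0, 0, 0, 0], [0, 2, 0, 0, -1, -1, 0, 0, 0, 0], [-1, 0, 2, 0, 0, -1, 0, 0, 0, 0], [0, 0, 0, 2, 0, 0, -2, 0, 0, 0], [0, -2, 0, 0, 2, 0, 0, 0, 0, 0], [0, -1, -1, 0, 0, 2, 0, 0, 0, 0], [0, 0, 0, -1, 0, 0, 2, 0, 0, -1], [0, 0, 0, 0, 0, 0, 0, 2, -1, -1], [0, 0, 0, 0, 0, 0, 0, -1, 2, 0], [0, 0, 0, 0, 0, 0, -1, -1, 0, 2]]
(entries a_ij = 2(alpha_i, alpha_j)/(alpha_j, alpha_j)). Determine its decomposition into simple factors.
The diagram associated to this matrix has two connected components: the simple roots {alpha_1, alpha_2, alpha_3, alpha_5, alpha_6} form a chain of 5 nodes with a double edge at one end; the terminal node there is the unique long simple root (C_5), and {alpha_4, alpha_7, alpha_8, alpha_9, alpha_10} form a chain of 5 nodes with a double edge at one end; the terminal node there is the unique long simple root (C_5). A semisimple Lie algebra decomposes uniquely as the direct sum of simple ideals, one per connected component of its Dynkin diagram, so g ≅ C_5 ⊕ C_5 (dimension 55 + 55 = 110).

C5 ⊕ C5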